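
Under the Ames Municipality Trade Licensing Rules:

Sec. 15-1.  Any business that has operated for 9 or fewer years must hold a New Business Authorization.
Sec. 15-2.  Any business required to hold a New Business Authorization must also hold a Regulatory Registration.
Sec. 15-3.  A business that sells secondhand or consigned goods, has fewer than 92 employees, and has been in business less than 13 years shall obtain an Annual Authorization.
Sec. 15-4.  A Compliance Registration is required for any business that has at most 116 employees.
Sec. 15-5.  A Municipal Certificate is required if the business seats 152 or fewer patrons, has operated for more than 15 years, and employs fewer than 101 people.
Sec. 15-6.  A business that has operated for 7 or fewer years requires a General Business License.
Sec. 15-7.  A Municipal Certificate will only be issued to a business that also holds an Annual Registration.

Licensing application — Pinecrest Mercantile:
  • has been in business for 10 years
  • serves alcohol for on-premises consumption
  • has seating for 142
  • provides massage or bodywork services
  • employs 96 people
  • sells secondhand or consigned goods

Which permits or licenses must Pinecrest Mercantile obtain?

Sec. 15-1. years in business 10 > 9 → New Business Authorization not required.
Sec. 15-2. New Business Authorization is not required → no effect.
Sec. 15-3. sells secondhand or consigned goods; employees 96 ≥ 92; years in business 10 < 13 → Annual Authorization not required.
Sec. 15-4. employees 96 ≤ 116 → Compliance Registration required.
Sec. 15-5. seating 142 ≤ 152; years in business 10 ≤ 15; employees 96 < 101 → Municipal Certificate not required.
Sec. 15-6. years in business 10 > 7 → General Business License not required.
Sec. 15-7. Municipal Certificate is not required → no effect.

Compliance Registration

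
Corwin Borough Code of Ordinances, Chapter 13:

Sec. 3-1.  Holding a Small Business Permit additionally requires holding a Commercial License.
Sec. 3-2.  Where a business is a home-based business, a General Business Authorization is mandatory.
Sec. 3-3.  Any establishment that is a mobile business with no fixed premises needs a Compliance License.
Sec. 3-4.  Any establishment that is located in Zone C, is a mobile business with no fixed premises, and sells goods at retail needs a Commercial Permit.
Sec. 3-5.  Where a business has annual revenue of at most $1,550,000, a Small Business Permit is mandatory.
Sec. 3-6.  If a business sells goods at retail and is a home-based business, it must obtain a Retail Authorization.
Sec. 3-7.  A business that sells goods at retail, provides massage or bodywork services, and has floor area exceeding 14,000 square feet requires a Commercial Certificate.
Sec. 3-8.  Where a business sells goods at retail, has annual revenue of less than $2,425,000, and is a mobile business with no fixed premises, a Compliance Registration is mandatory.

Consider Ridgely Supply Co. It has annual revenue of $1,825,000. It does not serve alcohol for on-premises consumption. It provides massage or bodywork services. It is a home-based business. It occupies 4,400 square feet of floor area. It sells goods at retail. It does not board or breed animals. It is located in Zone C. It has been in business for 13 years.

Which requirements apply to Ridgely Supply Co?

Sec. 3-1. Small Business Permit is not required → no effect.
Sec. 3-2. is a home-based business → General Business Authorization required.
Sec. 3-3. is a home-based business (not: is a mobile business with no fixed premises) → Compliance License not required.
Sec. 3-4. is located in Zone C; is a home-based business (not: is a mobile business with no fixed premises); sells goods at retail → Commercial Permit not required.
Sec. 3-5. revenue $1,825,000 > $1,550,000 → Small Business Permit not required.
Sec. 3-6. sells goods at retail; is a home-based business → Retail Authorization required.
Sec. 3-7. sells goods at retail; provides massage or bodywork services; floor area 4,400 square feet ≤ 14,000 square feet → Commercial Certificate not required.
Sec. 3-8. sells goods at retail; revenue $1,825,000 < $2,425,000; is a home-based business (not: is a mobile business with no fixed premises) → Compliance Registration not required.

General Business Authorization, Retail Authorization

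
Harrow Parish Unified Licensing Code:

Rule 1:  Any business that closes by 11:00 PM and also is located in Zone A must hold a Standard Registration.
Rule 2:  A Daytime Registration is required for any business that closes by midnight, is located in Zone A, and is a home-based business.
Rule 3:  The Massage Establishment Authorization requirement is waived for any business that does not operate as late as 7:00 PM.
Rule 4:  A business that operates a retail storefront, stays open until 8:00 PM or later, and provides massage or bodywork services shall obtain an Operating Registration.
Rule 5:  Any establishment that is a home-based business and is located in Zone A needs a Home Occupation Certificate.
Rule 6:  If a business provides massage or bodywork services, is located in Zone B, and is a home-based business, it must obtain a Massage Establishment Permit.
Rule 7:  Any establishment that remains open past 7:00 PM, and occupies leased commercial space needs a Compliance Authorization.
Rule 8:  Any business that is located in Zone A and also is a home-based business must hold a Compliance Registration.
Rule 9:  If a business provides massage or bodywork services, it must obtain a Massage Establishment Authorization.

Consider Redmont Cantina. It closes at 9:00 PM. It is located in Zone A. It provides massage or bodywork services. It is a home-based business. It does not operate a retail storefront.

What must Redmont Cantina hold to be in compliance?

Rule 1: closes 9:00 PM, at/before 11:00 PM; is located in Zone A → Standard Registration required.
Rule 2: closes 9:00 PM, at/before midnight; is located in Zone A; is a home-based business → Daytime Registration required.
Rule 3: closes 9:00 PM, after 7:00 PM → Massage Establishment Authorization exemption does not apply.
Rule 4: does not operate a retail storefront; closes 9:00 PM, after 8:00 PM; provides massage or bodywork services → Operating Registration not required.
Rule 5: is a home-based business; is located in Zone A → Home Occupation Certificate required.
Rule 6: provides massage or bodywork services; is located in Zone A (not: is located in Zone B); is a home-based business → Massage Establishment Permit not required.
Rule 7: closes 9:00 PM, after 7:00 PM; is a home-based business (not: occupies leased commercial space) → Compliance Authorization not required.
Rule 8: is located in Zone A; is a home-based business → Compliance Registration required.
Rule 9: provides massage or bodywork services → Massage Establishment Authorization required.

Compliance Registration, Daytime Registration, Home Occupation Certificate, Massage Establishment Authorization, Standard Registration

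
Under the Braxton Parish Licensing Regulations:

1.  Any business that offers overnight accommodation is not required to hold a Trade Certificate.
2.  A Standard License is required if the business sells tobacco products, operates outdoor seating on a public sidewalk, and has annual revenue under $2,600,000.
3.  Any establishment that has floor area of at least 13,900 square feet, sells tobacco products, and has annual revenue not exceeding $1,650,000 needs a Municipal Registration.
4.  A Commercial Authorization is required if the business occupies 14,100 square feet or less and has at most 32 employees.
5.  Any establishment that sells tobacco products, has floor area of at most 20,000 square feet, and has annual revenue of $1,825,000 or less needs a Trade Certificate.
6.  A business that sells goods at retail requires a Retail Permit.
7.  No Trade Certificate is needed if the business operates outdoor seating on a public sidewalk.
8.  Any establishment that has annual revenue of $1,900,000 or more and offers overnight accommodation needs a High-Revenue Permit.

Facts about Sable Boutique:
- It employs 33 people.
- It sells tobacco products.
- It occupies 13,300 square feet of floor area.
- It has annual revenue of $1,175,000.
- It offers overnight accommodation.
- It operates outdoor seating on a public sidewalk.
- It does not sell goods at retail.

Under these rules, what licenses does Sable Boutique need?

1. offers overnight accommodation → exempt from Trade Certificate.
2. sells tobacco products; operates outdoor seating on a public sidewalk; revenue $1,175,000 < $2,600,000 → Standard License required.
3. floor area 13,300 square feet < 13,900 square feet; sells tobacco products; revenue $1,175,000 ≤ $1,650,000 → Municipal Registration not required.
4. floor area 13,300 square feet ≤ 14,100 square feet; employees 33 > 32 → Commercial Authorization not required.
5. sells tobacco products; floor area 13,300 square feet ≤ 20,000 square feet; revenue $1,175,000 ≤ $1,825,000 → Trade Certificate required.
6. does not sell goods at retail → Retail Permit not required.
7. operates outdoor seating on a public sidewalk → exempt from Trade Certificate.
8. revenue $1,175,000 < $1,900,000; offers overnight accommodation → High-Revenue Permit not required.

Standard License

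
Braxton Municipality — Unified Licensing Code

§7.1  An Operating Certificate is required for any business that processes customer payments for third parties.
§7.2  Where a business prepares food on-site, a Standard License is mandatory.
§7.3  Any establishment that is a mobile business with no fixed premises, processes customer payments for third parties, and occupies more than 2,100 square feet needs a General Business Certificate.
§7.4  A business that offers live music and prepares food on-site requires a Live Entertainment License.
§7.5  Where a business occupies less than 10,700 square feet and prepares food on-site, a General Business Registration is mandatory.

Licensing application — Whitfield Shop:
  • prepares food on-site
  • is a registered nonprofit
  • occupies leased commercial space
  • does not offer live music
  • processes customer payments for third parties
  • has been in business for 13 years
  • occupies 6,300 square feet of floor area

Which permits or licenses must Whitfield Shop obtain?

General Business Registration, Operating Certificate, Standard License

§7.1 processes customer payments for third parties → Operating Certificate required.
§7.2 prepares food on-site → Standard License required.
§7.3 occupies leased commercial space (not: is a mobile business with no fixed premises); processes customer payments for third parties; floor area 6,300 square feet > 2,100 square feet → General Business Certificate not required.
§7.4 does not offer live music; prepares food on-site → Live Entertainment License not required.
§7.5 floor area 6,300 square feet < 10,700 square feet; prepares food on-site → General Business Registration required.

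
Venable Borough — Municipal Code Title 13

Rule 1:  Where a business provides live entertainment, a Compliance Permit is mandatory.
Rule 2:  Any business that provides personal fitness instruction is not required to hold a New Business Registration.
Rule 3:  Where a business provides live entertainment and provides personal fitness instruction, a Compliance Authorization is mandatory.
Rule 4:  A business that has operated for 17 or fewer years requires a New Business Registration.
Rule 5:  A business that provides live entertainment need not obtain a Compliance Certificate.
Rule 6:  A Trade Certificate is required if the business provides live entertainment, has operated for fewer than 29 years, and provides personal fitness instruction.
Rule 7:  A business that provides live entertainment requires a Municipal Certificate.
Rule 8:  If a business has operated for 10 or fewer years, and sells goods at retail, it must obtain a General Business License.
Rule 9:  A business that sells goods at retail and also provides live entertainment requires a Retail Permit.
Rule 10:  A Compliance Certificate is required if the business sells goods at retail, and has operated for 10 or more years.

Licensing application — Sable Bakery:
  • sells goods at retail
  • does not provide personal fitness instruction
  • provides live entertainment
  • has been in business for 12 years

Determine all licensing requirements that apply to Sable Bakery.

Compliance Permit, Municipal Certificate, New Business Registration, Retail Permit

Rule 1: provides live entertainment → Compliance Permit required.
Rule 2: does not provide personal fitness instruction → New Business Registration exemption does not apply.
Rule 3: provides live entertainment; does not provide personal fitness instruction → Compliance Authorization not required.
Rule 4: years in business 12 ≤ 17 → New Business Registration required.
Rule 5: provides live entertainment → exempt from Compliance Certificate.
Rule 6: provides live entertainment; years in business 12 < 29; does not provide personal fitness instruction → Trade Certificate not required.
Rule 7: provides live entertainment → Municipal Certificate required.
Rule 8: years in business 12 > 10; sells goods at retail → General Business License not required.
Rule 9: sells goods at retail; provides live entertainment → Retail Permit required.
Rule 10: sells goods at retail; years in business 12 ≥ 10 → Compliance Certificate required.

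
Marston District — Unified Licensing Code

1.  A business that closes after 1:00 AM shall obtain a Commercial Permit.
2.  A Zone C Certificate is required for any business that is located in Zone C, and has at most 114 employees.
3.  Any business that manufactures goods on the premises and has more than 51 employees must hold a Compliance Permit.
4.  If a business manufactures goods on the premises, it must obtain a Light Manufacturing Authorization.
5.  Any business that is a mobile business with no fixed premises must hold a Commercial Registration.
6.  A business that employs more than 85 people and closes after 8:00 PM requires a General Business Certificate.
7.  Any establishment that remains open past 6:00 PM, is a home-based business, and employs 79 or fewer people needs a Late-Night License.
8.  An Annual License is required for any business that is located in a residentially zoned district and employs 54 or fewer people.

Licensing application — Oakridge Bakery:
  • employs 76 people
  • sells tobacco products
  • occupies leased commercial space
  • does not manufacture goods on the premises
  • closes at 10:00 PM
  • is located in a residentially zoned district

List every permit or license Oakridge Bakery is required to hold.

1. closes 10:00 PM, at/before 1:00 AM → Commercial Permit not required.
2. is located in a residentially zoned district (not: is located in Zone C); employees 76 ≤ 114 → Zone C Certificate not required.
3. does not manufacture goods on the premises; employees 76 > 51 → Compliance Permit not required.
4. does not manufacture goods on the premises → Light Manufacturing Authorization not required.
5. occupies leased commercial space (not: is a mobile business with no fixed premises) → Commercial Registration not required.
6. employees 76 ≤ 85; closes 10:00 PM, after 8:00 PM → General Business Certificate not required.
7. closes 10:00 PM, after 6:00 PM; occupies leased commercial space (not: is a home-based business); employees 76 ≤ 79 → Late-Night License not required.
8. is located in a residentially zoned district; employees 76 > 54 → Annual License not required.

None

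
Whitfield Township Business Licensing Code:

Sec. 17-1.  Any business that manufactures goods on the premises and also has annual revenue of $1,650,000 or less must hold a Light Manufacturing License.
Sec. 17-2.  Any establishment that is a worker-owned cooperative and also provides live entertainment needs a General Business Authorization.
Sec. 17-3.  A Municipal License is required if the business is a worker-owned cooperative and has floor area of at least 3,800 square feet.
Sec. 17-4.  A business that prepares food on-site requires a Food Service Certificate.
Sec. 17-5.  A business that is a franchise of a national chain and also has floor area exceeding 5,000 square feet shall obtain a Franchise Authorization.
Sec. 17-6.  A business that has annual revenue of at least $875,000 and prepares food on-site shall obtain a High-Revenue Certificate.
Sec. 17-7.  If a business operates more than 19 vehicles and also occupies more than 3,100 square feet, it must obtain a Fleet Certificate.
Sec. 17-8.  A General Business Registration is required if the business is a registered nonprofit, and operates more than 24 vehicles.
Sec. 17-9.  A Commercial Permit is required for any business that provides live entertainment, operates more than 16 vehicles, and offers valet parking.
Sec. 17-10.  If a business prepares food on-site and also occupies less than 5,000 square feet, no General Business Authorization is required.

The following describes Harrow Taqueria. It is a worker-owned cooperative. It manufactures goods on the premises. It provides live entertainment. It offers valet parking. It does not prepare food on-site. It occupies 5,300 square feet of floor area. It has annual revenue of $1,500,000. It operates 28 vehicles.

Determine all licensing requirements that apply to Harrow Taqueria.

Commercial Permit, Fleet Certificate, General Business Authorization, Light Manufacturing License, Municipal License

Sec. 17-1. manufactures goods on the premises; revenue $1,500,000 ≤ $1,650,000 → Light Manufacturing License required.
Sec. 17-2. is a worker-owned cooperative; provides live entertainment → General Business Authorization required.
Sec. 17-3. is a worker-owned cooperative; floor area 5,300 square feet ≥ 3,800 square feet → Municipal License required.
Sec. 17-4. does not prepare food on-site → Food Service Certificate not required.
Sec. 17-5. is a worker-owned cooperative (not: is a franchise of a national chain); floor area 5,300 square feet > 5,000 square feet → Franchise Authorization not required.
Sec. 17-6. revenue $1,500,000 ≥ $875,000; does not prepare food on-site → High-Revenue Certificate not required.
Sec. 17-7. vehicles 28 > 19; floor area 5,300 square feet > 3,100 square feet → Fleet Certificate required.
Sec. 17-8. is a worker-owned cooperative (not: is a registered nonprofit); vehicles 28 > 24 → General Business Registration not required.
Sec. 17-9. provides live entertainment; vehicles 28 > 16; offers valet parking → Commercial Permit required.
Sec. 17-10. does not prepare food on-site; floor area 5,300 square feet ≥ 5,000 square feet → General Business Authorization exemption does not apply.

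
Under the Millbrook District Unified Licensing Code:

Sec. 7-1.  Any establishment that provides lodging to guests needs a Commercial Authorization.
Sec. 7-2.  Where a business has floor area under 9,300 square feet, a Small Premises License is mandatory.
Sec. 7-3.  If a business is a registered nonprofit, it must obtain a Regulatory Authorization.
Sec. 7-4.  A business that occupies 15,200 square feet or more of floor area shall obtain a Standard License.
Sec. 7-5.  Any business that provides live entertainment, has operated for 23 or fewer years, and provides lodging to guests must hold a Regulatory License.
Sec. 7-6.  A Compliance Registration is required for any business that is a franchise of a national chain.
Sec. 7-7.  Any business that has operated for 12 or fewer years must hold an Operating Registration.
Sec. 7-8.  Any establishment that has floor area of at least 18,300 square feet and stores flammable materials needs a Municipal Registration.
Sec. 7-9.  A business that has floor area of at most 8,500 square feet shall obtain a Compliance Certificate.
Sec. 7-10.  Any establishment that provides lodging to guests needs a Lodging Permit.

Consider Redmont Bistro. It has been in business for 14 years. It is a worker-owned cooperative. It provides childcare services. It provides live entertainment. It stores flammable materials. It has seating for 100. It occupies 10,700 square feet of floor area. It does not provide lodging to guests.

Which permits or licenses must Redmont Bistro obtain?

None

Sec. 7-1. does not provide lodging to guests → Commercial Authorization not required.
Sec. 7-2. floor area 10,700 square feet ≥ 9,300 square feet → Small Premises License not required.
Sec. 7-3. is a worker-owned cooperative (not: is a registered nonprofit) → Regulatory Authorization not required.
Sec. 7-4. floor area 10,700 square feet < 15,200 square feet → Standard License not required.
Sec. 7-5. provides live entertainment; years in business 14 ≤ 23; does not provide lodging to guests → Regulatory License not required.
Sec. 7-6. is a worker-owned cooperative (not: is a franchise of a national chain) → Compliance Registration not required.
Sec. 7-7. years in business 14 > 12 → Operating Registration not required.
Sec. 7-8. floor area 10,700 square feet < 18,300 square feet; stores flammable materials → Municipal Registration not required.
Sec. 7-9. floor area 10,700 square feet > 8,500 square feet → Compliance Certificate not required.
Sec. 7-10. does not provide lodging to guests → Lodging Permit not required.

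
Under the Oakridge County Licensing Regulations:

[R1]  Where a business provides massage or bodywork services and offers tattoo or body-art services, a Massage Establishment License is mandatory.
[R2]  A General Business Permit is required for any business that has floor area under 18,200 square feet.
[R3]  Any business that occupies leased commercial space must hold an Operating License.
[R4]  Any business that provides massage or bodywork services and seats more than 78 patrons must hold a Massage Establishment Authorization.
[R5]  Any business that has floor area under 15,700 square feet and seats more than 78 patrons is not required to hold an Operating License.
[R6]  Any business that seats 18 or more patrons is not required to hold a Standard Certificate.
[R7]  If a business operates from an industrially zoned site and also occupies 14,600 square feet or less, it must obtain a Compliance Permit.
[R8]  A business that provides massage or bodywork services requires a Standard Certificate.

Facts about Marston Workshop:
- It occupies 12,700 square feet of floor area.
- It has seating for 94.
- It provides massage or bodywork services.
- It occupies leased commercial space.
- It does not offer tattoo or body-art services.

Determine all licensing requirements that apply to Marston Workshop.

General Business Permit, Massage Establishment Authorization

[R1] provides massage or bodywork services; does not offer tattoo or body-art services → Massage Establishment License not required.
[R2] floor area 12,700 square feet < 18,200 square feet → General Business Permit required.
[R3] occupies leased commercial space → Operating License required.
[R4] provides massage or bodywork services; seating 94 > 78 → Massage Establishment Authorization required.
[R5] floor area 12,700 square feet < 15,700 square feet; seating 94 > 78 → exempt from Operating License.
[R6] seating 94 ≥ 18 → exempt from Standard Certificate.
[R7] occupies leased commercial space (not: operates from an industrially zoned site); floor area 12,700 square feet ≤ 14,600 square feet → Compliance Permit not required.
[R8] provides massage or bodywork services → Standard Certificate required.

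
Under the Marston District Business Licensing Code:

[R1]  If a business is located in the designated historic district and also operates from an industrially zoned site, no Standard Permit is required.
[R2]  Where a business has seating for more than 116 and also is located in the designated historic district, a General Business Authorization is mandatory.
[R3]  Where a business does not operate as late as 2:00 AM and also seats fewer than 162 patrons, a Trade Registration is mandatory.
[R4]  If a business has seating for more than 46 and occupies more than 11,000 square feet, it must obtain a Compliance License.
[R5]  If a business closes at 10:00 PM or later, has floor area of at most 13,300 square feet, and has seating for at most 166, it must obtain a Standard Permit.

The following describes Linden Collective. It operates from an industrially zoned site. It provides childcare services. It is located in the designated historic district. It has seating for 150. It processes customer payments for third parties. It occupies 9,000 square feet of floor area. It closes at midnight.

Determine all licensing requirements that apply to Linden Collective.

[R1] is located in the designated historic district; operates from an industrially zoned site → exempt from Standard Permit.
[R2] seating 150 > 116; is located in the designated historic district → General Business Authorization required.
[R3] closes midnight, at/before 2:00 AM; seating 150 < 162 → Trade Registration required.
[R4] seating 150 > 46; floor area 9,000 square feet ≤ 11,000 square feet → Compliance License not required.
[R5] closes midnight, after 10:00 PM; floor area 9,000 square feet ≤ 13,300 square feet; seating 150 ≤ 166 → Standard Permit required.

General Business Authorization, Trade Registration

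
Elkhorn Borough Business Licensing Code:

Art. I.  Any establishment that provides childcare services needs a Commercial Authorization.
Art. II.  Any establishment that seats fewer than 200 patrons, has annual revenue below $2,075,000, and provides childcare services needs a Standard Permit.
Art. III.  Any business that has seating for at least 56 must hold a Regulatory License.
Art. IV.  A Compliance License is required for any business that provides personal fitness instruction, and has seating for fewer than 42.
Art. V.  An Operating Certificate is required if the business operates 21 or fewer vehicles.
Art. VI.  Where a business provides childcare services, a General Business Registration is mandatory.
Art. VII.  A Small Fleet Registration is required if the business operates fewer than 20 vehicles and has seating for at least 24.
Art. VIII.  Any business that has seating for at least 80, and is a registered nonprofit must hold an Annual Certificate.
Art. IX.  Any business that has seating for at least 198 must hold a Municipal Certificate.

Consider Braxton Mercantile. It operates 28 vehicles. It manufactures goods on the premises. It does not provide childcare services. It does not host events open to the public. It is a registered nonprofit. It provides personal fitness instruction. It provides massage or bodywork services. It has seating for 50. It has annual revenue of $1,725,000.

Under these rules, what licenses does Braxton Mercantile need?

Art. I. does not provide childcare services → Commercial Authorization not required.
Art. II. seating 50 < 200; revenue $1,725,000 < $2,075,000; does not provide childcare services → Standard Permit not required.
Art. III. seating 50 < 56 → Regulatory License not required.
Art. IV. provides personal fitness instruction; seating 50 ≥ 42 → Compliance License not required.
Art. V. vehicles 28 > 21 → Operating Certificate not required.
Art. VI. does not provide childcare services → General Business Registration not required.
Art. VII. vehicles 28 ≥ 20; seating 50 ≥ 24 → Small Fleet Registration not required.
Art. VIII. seating 50 < 80; is a registered nonprofit → Annual Certificate not required.
Art. IX. seating 50 < 198 → Municipal Certificate not required.

None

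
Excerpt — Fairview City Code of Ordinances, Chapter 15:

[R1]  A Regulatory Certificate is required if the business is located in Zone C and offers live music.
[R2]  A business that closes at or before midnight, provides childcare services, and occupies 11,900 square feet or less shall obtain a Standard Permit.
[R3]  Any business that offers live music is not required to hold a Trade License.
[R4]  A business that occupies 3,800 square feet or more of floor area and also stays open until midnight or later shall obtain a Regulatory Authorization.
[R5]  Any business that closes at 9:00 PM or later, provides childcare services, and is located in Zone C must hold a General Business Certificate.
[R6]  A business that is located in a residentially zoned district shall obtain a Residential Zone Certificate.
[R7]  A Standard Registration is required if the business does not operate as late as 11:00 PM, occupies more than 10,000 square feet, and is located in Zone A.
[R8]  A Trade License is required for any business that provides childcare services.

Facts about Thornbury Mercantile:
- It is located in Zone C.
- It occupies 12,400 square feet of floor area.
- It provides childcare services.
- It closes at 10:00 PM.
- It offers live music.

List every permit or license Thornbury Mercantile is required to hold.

[R1] is located in Zone C; offers live music → Regulatory Certificate required.
[R2] closes 10:00 PM, at/before midnight; provides childcare services; floor area 12,400 square feet > 11,900 square feet → Standard Permit not required.
[R3] offers live music → exempt from Trade License.
[R4] floor area 12,400 square feet ≥ 3,800 square feet; closes 10:00 PM, at/before midnight → Regulatory Authorization not required.
[R5] closes 10:00 PM, after 9:00 PM; provides childcare services; is located in Zone C → General Business Certificate required.
[R6] is located in Zone C (not: is located in a residentially zoned district) → Residential Zone Certificate not required.
[R7] closes 10:00 PM, at/before 11:00 PM; floor area 12,400 square feet > 10,000 square feet; is located in Zone C (not: is located in Zone A) → Standard Registration not required.
[R8] provides childcare services → Trade License required.

General Business Certificate, Regulatory Certificate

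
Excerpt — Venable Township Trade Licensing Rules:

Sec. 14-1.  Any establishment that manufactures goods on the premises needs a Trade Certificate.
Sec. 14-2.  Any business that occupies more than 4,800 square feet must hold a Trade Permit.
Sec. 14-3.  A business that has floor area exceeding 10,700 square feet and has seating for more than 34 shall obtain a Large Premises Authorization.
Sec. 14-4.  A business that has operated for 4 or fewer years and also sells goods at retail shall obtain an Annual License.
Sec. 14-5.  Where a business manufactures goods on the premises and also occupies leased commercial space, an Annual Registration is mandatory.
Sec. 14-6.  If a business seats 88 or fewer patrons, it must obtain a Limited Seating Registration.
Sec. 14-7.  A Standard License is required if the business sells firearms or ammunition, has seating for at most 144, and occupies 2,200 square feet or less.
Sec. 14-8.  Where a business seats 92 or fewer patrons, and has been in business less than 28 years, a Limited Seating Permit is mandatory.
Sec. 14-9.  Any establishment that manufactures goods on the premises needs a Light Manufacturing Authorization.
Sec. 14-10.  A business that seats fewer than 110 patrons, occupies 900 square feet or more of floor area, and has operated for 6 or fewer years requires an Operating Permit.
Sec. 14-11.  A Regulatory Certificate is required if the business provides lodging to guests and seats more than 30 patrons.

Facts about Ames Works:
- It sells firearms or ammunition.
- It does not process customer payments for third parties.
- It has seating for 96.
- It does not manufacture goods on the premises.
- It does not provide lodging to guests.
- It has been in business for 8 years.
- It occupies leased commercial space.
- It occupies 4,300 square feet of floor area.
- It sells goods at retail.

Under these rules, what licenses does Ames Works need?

Sec. 14-1. does not manufacture goods on the premises → Trade Certificate not required.
Sec. 14-2. floor area 4,300 square feet ≤ 4,800 square feet → Trade Permit not required.
Sec. 14-3. floor area 4,300 square feet ≤ 10,700 square feet; seating 96 > 34 → Large Premises Authorization not required.
Sec. 14-4. years in business 8 > 4; sells goods at retail → Annual License not required.
Sec. 14-5. does not manufacture goods on the premises; occupies leased commercial space → Annual Registration not required.
Sec. 14-6. seating 96 > 88 → Limited Seating Registration not required.
Sec. 14-7. sells firearms or ammunition; seating 96 ≤ 144; floor area 4,300 square feet > 2,200 square feet → Standard License not required.
Sec. 14-8. seating 96 > 92; years in business 8 < 28 → Limited Seating Permit not required.
Sec. 14-9. does not manufacture goods on the premises → Light Manufacturing Authorization not required.
Sec. 14-10. seating 96 < 110; floor area 4,300 square feet ≥ 900 square feet; years in business 8 > 6 → Operating Permit not required.
Sec. 14-11. does not provide lodging to guests; seating 96 > 30 → Regulatory Certificate not required.

None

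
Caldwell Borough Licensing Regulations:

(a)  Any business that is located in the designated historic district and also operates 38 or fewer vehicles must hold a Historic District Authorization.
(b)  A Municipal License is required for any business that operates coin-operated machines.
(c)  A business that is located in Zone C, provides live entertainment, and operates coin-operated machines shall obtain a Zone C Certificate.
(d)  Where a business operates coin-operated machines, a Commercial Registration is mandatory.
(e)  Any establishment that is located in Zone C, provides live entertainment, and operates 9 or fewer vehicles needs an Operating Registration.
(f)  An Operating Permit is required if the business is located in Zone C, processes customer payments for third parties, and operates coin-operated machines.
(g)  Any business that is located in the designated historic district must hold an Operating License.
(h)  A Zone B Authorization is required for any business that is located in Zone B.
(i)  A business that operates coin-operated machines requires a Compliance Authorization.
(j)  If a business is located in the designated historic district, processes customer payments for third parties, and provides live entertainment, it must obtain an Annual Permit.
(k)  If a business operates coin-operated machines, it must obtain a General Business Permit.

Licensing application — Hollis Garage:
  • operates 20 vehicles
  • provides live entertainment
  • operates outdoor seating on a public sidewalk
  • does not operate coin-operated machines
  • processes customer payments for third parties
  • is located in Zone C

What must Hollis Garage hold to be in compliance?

(a) is located in Zone C (not: is located in the designated historic district); vehicles 20 ≤ 38 → Historic District Authorization not required.
(b) does not operate coin-operated machines → Municipal License not required.
(c) is located in Zone C; provides live entertainment; does not operate coin-operated machines → Zone C Certificate not required.
(d) does not operate coin-operated machines → Commercial Registration not required.
(e) is located in Zone C; provides live entertainment; vehicles 20 > 9 → Operating Registration not required.
(f) is located in Zone C; processes customer payments for third parties; does not operate coin-operated machines → Operating Permit not required.
(g) is located in Zone C (not: is located in the designated historic district) → Operating License not required.
(h) is located in Zone C (not: is located in Zone B) → Zone B Authorization not required.
(i) does not operate coin-operated machines → Compliance Authorization not required.
(j) is located in Zone C (not: is located in the designated historic district); processes customer payments for third parties; provides live entertainment → Annual Permit not required.
(k) does not operate coin-operated machines → General Business Permit not required.

None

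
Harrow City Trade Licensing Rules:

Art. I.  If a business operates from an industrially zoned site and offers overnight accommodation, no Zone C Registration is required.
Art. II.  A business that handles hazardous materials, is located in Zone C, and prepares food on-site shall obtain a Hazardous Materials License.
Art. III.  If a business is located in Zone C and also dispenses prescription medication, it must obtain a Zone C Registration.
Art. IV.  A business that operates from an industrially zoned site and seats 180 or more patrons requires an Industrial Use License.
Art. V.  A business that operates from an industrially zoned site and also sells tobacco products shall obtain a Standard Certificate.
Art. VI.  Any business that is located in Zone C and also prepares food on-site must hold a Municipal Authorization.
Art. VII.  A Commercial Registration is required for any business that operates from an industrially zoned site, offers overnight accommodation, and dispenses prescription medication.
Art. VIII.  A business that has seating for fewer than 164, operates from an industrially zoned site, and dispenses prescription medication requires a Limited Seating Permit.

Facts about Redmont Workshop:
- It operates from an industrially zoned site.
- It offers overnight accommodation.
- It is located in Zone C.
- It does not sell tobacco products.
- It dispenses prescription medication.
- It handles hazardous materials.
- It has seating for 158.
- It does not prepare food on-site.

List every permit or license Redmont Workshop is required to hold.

Commercial Registration, Limited Seating Permit

Art. I. operates from an industrially zoned site; offers overnight accommodation → exempt from Zone C Registration.
Art. II. handles hazardous materials; is located in Zone C; does not prepare food on-site → Hazardous Materials License not required.
Art. III. is located in Zone C; dispenses prescription medication → Zone C Registration required.
Art. IV. operates from an industrially zoned site; seating 158 < 180 → Industrial Use License not required.
Art. V. operates from an industrially zoned site; does not sell tobacco products → Standard Certificate not required.
Art. VI. is located in Zone C; does not prepare food on-site → Municipal Authorization not required.
Art. VII. operates from an industrially zoned site; offers overnight accommodation; dispenses prescription medication → Commercial Registration required.
Art. VIII. seating 158 < 164; operates from an industrially zoned site; dispenses prescription medication → Limited Seating Permit required.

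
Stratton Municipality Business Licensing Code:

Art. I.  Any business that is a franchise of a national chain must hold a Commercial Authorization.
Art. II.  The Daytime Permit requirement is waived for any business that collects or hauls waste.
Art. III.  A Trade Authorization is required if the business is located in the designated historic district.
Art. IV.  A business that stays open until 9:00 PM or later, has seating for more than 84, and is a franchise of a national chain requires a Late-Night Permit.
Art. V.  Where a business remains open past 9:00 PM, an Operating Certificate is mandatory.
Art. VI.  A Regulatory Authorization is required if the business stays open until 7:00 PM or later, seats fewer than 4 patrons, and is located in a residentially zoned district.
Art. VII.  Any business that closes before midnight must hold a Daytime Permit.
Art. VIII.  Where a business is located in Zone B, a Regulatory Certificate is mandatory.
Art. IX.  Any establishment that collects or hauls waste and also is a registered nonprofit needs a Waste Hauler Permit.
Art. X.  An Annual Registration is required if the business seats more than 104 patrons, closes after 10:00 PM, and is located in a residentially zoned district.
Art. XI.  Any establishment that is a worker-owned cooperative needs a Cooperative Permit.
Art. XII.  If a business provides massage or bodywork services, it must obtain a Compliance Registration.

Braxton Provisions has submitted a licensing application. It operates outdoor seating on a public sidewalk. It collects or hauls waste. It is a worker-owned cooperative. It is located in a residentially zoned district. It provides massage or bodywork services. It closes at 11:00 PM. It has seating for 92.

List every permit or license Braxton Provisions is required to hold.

Compliance Registration, Cooperative Permit, Operating Certificate

Art. I. is a worker-owned cooperative (not: is a franchise of a national chain) → Commercial Authorization not required.
Art. II. collects or hauls waste → exempt from Daytime Permit.
Art. III. is located in a residentially zoned district (not: is located in the designated historic district) → Trade Authorization not required.
Art. IV. closes 11:00 PM, after 9:00 PM; seating 92 > 84; is a worker-owned cooperative (not: is a franchise of a national chain) → Late-Night Permit not required.
Art. V. closes 11:00 PM, after 9:00 PM → Operating Certificate required.
Art. VI. closes 11:00 PM, after 7:00 PM; seating 92 ≥ 4; is located in a residentially zoned district → Regulatory Authorization not required.
Art. VII. closes 11:00 PM, at/before midnight → Daytime Permit required.
Art. VIII. is located in a residentially zoned district (not: is located in Zone B) → Regulatory Certificate not required.
Art. IX. collects or hauls waste; is a worker-owned cooperative (not: is a registered nonprofit) → Waste Hauler Permit not required.
Art. X. seating 92 ≤ 104; closes 11:00 PM, after 10:00 PM; is located in a residentially zoned district → Annual Registration not required.
Art. XI. is a worker-owned cooperative → Cooperative Permit required.
Art. XII. provides massage or bodywork services → Compliance Registration required.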